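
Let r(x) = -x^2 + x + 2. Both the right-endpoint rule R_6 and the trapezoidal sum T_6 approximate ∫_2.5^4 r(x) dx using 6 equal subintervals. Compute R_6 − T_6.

R_6 = -9.296875.
T_6 = -8.265625.
R_6 − T_6 = -1.03125.

-1.03125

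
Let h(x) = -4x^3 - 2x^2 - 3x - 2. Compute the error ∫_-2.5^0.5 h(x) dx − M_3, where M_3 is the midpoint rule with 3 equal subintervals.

Exact integral: ∫_-2.5^0.5 h(x) dx = 31.5.
M_3 = 29.
Error = 31.5 − 29 = 2.5.

2.5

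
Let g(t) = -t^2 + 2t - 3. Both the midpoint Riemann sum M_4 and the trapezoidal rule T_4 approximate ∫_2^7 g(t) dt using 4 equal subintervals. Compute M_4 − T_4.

M_4 = -81.015625.
T_4 = -82.96875.
M_4 − T_4 = 1.953125.

1.953125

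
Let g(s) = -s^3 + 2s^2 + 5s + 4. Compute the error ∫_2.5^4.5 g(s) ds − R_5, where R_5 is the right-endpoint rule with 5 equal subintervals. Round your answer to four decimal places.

7.9533

Exact integral: ∫_2.5^4.5 g(s) ds ≈ 0.583333.
R_5 = -7.37.
Error ≈ 0.583333 − (-7.37) ≈ 7.9533.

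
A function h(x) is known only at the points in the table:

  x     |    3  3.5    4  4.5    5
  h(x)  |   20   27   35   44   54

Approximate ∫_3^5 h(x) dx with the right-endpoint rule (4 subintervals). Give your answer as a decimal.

80

Δx = 0.5.
Sum = 0.5·[27 + 35 + 44 + 54] = 80.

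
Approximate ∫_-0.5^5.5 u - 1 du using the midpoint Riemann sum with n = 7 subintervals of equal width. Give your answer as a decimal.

9

Δu = (5.5 − (-0.5))/7 = 6/7.
Midpoints: -1/14, 11/14, 23/14, 2.5, 47/14, 59/14, 71/14.
f(-1/14) = -15/14, f(11/14) = -3/14, f(23/14) = 9/14, f(2.5) = 1.5, f(47/14) = 33/14, f(59/14) = 45/14, f(71/14) = 57/14.
Sum = Δu · [f(-1/14) + f(11/14) + f(23/14) + ...].
Sum = 9.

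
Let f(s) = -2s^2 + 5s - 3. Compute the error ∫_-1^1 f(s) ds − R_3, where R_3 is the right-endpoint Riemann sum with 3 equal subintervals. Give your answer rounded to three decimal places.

Exact integral: ∫_-1^1 f(s) ds ≈ -7.33333.
R_3 ≈ -4.29630.
Error ≈ -7.33333 − (-4.29630) ≈ -3.037.

-3.037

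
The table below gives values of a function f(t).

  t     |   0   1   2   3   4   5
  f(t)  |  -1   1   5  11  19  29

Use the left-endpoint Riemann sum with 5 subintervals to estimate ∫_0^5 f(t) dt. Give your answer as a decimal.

Δt = 1.
Sum = 1·[(-1) + 1 + 5 + 11 + 19] = 35.

35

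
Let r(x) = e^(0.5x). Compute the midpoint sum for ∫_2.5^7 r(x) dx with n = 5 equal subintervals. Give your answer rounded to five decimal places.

Δx = (7 − 2.5)/5 = 0.9.
Midpoints: 2.95, 3.85, 4.75, 5.65, 6.55.
r(2.95) ≈ 4.37104, r(3.85) ≈ 6.85515, r(4.75) ≈ 10.75101, r(5.65) ≈ 16.86094, r(6.55) ≈ 26.44323.
Sum = Δx · [r(2.95) + r(3.85) + r(4.75) + r(5.65) + r(6.55)].
Sum ≈ 58.75323.

58.75323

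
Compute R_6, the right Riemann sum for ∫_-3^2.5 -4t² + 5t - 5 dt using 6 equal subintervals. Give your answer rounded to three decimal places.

-76.644

Δt = (2.5 − (-3))/6 = 11/12.
Right endpoints: -25/12, -7/6, -0.25, 2/3, 19/12, 2.5.
f(-25/12) = -295/9, f(-7/6) = -293/18, f(-0.25) = -6.5, f(2/3) = -31/9, f(19/12) = -64/9, f(2.5) = -17.5.
Sum = Δt · [f(-25/12) + f(-7/6) + f(-0.25) + ...].
Sum ≈ -76.644.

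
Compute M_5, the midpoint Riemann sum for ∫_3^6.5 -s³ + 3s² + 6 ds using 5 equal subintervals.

Δs = (6.5 − 3)/5 = 0.7.
Midpoints: 3.35, 4.05, 4.75, 5.45, 6.15.
f(3.35) = 2.072125, f(4.05) = -11.222625, f(4.75) = -33.484375, f(5.45) = -66.771125, f(6.15) = -113.140875.
Sum = Δs · [f(3.35) + f(4.05) + f(4.75) + f(5.45) + f(6.15)].
Sum = -155.7828125.

-155.7828125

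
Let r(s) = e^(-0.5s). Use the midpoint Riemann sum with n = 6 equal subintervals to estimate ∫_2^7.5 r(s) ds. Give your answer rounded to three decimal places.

0.683

Δs = (7.5 − 2)/6 = 11/12.
Midpoints: 59/24, 3.375, 103/24, 125/24, 6.125, 169/24.
r(59/24) ≈ 0.293, r(3.375) ≈ 0.185, r(103/24) ≈ 0.117, r(125/24) ≈ 0.074, r(6.125) ≈ 0.047, r(169/24) ≈ 0.030.
Sum = Δs · [r(59/24) + r(3.375) + r(103/24) + ...].
Sum ≈ 0.683.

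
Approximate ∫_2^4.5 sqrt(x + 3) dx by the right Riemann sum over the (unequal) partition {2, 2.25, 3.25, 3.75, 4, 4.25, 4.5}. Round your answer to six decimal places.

Subinterval widths: 0.25, 1, 0.5, 0.25, 0.25, 0.25.
Right endpoints: 2.25, 3.25, 3.75, 4, 4.25, 4.5.
f(2.25) ≈ 2.291288, f(3.25) ≈ 2.500000, f(3.75) ≈ 2.598076, f(4) ≈ 2.645751, f(4.25) ≈ 2.692582, f(4.5) ≈ 2.738613.
Sum = Σ Δx_i · f(x_i).
Sum ≈ 6.391097.

6.391097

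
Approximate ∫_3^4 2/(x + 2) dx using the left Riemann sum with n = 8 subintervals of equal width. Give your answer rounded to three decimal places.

0.369

Δx = (4 − 3)/8 = 0.125.
Left endpoints: 3, 3.125, 3.25, 3.375, 3.5, 3.625, 3.75, 3.875.
f(3) = 0.4, f(3.125) = 16/41, f(3.25) = 8/21, f(3.375) = 16/43, f(3.5) = 4/11, f(3.625) = 16/45, f(3.75) = 8/23, f(3.875) = 16/47.
Sum = Δx · [f(3) + f(3.125) + f(3.25) + ...].
Sum ≈ 0.369.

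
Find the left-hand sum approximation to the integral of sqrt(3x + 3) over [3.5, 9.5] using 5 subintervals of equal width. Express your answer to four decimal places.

Δx = (9.5 − 3.5)/5 = 1.2.
Left endpoints: 3.5, 4.7, 5.9, 7.1, 8.3.
f(3.5) ≈ 3.6742, f(4.7) ≈ 4.1352, f(5.9) ≈ 4.5497, f(7.1) ≈ 4.9295, f(8.3) ≈ 5.2820.
Sum = Δx · [f(3.5) + f(4.7) + f(5.9) + f(7.1) + f(8.3)].
Sum ≈ 27.0849.

27.0849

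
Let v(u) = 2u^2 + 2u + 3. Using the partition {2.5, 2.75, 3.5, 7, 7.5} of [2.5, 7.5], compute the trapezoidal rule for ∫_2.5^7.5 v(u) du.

Subinterval widths: 0.25, 0.75, 3.5, 0.5.
v(2.5) = 20.5, v(2.75) = 23.625, v(3.5) = 34.5, v(7) = 115, v(7.5) = 130.5.
On each subinterval the trapezoid contributes (Δu_i/2)·[v(u_{i-1}) + v(u_i)].
Sum = 350.3125.

350.3125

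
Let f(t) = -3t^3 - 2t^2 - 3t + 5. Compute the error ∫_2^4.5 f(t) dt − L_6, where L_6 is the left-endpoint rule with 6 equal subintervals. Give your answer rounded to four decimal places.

-58.0259

Exact integral: ∫_2^4.5 f(t) dt ≈ -362.838542.
L_6 ≈ -304.812645.
Error ≈ -362.838542 − (-304.812645) ≈ -58.0259.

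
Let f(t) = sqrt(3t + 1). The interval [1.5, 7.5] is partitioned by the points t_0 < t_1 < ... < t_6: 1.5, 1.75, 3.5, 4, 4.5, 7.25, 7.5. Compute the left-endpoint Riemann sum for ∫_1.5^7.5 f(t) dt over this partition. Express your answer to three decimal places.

Subinterval widths: 0.25, 1.75, 0.5, 0.5, 2.75, 0.25.
Left endpoints: 1.5, 1.75, 3.5, 4, 4.5, 7.25.
f(1.5) ≈ 2.345, f(1.75) ≈ 2.500, f(3.5) ≈ 3.391, f(4) ≈ 3.606, f(4.5) ≈ 3.808, f(7.25) ≈ 4.770.
Sum = Σ Δt_i · f(t_i).
Sum ≈ 20.124.

20.124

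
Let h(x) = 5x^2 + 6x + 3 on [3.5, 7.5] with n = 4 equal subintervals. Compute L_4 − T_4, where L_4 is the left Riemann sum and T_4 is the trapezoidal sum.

L_4 = 657.
T_4 = 779.
L_4 − T_4 = -122.

-122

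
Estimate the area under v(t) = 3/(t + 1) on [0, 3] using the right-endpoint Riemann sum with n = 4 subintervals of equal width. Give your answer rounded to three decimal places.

3.441

Δt = (3 − 0)/4 = 0.75.
Right endpoints: 0.75, 1.5, 2.25, 3.
v(0.75) = 12/7, v(1.5) = 1.2, v(2.25) = 12/13, v(3) = 0.75.
Sum = Δt · [v(0.75) + v(1.5) + v(2.25) + v(3)].
Sum ≈ 3.441.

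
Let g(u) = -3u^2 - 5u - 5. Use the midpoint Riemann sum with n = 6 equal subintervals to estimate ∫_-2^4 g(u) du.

Δu = (4 − (-2))/6 = 1.
Midpoints: -1.5, -0.5, 0.5, 1.5, 2.5, 3.5.
g(-1.5) = -4.25, g(-0.5) = -3.25, g(0.5) = -8.25, g(1.5) = -19.25, g(2.5) = -36.25, g(3.5) = -59.25.
Sum = Δu · [g(-1.5) + g(-0.5) + g(0.5) + ...].
Sum = -130.5.

-130.5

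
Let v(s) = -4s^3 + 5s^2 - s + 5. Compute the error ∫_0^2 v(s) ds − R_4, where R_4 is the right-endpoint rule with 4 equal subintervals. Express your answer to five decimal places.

4.08333

Exact integral: ∫_0^2 v(s) ds ≈ 5.3333333.
R_4 = 1.25.
Error ≈ 5.3333333 − 1.25 ≈ 4.08333.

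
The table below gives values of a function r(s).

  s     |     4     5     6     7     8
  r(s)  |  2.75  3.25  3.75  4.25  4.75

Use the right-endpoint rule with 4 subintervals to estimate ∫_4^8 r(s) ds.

Δs = 1.
Sum = 1·[3.25 + 3.75 + 4.25 + 4.75] = 16.

16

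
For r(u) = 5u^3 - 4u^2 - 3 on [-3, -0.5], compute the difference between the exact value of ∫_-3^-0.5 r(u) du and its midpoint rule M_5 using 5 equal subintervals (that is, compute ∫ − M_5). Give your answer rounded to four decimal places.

Exact integral: ∫_-3^-0.5 r(u) du ≈ -144.505208.
M_5 = -142.9296875.
Error ≈ -144.505208 − (-142.9296875) ≈ -1.5755.

-1.5755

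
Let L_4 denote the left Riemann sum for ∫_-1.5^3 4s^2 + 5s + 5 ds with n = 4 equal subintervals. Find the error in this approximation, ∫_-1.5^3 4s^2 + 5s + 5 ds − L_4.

Exact integral: ∫_-1.5^3 f(s) ds = 79.875.
L_4 = 55.828125.
Error = 79.875 − 55.828125 = 24.046875.

24.046875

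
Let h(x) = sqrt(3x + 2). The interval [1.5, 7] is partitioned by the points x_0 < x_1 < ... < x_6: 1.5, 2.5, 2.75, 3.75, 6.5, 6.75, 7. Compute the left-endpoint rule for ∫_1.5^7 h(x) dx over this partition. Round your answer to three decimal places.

18.870

Subinterval widths: 1, 0.25, 1, 2.75, 0.25, 0.25.
Left endpoints: 1.5, 2.5, 2.75, 3.75, 6.5, 6.75.
h(1.5) ≈ 2.550, h(2.5) ≈ 3.082, h(2.75) ≈ 3.202, h(3.75) ≈ 3.640, h(6.5) ≈ 4.637, h(6.75) ≈ 4.717.
Sum = Σ Δx_i · h(x_i).
Sum ≈ 18.870.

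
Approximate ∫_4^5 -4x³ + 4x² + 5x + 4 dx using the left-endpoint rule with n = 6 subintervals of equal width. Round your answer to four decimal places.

Δx = (5 − 4)/6 = 1/6.
Left endpoints: 4, 25/6, 13/3, 4.5, 14/3, 29/6.
f(4) = -168, f(25/6) = -5267/27, f(13/3) = -6067/27, f(4.5) = -257, f(14/3) = -7886/27, f(29/6) = -8911/27.
Sum = Δx · [f(4) + f(25/6) + f(13/3) + ...].
Sum ≈ -244.4815.

-244.4815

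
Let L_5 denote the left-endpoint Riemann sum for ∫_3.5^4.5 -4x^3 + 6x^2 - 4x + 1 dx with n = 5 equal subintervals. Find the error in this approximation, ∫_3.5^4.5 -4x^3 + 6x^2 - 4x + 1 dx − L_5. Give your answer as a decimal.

Exact integral: ∫_3.5^4.5 f(x) dx = -178.5.
L_5 = -163.88.
Error = -178.5 − (-163.88) = -14.62.

-14.62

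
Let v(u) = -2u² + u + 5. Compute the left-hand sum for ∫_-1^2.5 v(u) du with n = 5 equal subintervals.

10.92

Δu = (2.5 − (-1))/5 = 0.7.
Left endpoints: -1, -0.3, 0.4, 1.1, 1.8.
v(-1) = 2, v(-0.3) = 4.52, v(0.4) = 5.08, v(1.1) = 3.68, v(1.8) = 0.32.
Sum = Δu · [v(-1) + v(-0.3) + v(0.4) + v(1.1) + v(1.8)].
Sum = 10.92.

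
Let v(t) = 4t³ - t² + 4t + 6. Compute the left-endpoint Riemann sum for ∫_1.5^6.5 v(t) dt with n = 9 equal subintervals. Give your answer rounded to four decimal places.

Δt = (6.5 − 1.5)/9 = 5/9.
Left endpoints: 1.5, 37/18, 47/18, 19/6, 67/18, 77/18, 29/6, 97/18, 107/18.
v(1.5) = 23.25, v(37/18) = 130457/2916, v(47/18) = 235717/2916, v(19/6) = 14651/108, v(67/18) = 622037/2916, v(77/18) = 927097/2916, v(29/6) = 48991/108, v(97/18) = 1821017/2916, v(107/18) = 2433877/2916.
Sum = Δt · [v(1.5) + v(37/18) + v(47/18) + ...].
Sum ≈ 1515.8385.

1515.8385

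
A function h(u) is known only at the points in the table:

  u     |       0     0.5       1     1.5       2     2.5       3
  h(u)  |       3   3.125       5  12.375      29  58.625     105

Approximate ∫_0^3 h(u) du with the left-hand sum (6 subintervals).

55.5625

Δu = 0.5.
Sum = 0.5·[3 + 3.125 + 5 + 12.375 + 29 + 58.625] = 55.5625.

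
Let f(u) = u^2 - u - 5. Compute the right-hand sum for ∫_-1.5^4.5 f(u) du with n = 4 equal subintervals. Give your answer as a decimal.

Δu = (4.5 − (-1.5))/4 = 1.5.
Right endpoints: 0, 1.5, 3, 4.5.
f(0) = -5, f(1.5) = -4.25, f(3) = 1, f(4.5) = 10.75.
Sum = Δu · [f(0) + f(1.5) + f(3) + f(4.5)].
Sum = 3.75.

3.75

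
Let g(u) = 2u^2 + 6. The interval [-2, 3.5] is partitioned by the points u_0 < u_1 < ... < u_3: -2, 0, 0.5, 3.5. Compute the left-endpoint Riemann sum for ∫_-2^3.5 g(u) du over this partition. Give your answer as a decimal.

50.5

Subinterval widths: 2, 0.5, 3.
Left endpoints: -2, 0, 0.5.
g(-2) = 14, g(0) = 6, g(0.5) = 6.5.
Sum = Σ Δu_i · g(u_i).
Sum = 50.5.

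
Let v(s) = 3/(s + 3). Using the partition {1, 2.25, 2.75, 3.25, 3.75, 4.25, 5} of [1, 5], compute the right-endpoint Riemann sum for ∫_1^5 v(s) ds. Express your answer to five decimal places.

1.92552

Subinterval widths: 1.25, 0.5, 0.5, 0.5, 0.5, 0.75.
Right endpoints: 2.25, 2.75, 3.25, 3.75, 4.25, 5.
v(2.25) = 4/7, v(2.75) = 12/23, v(3.25) = 0.48, v(3.75) = 4/9, v(4.25) = 12/29, v(5) = 0.375.
Sum = Σ Δs_i · v(s_i).
Sum ≈ 1.92552.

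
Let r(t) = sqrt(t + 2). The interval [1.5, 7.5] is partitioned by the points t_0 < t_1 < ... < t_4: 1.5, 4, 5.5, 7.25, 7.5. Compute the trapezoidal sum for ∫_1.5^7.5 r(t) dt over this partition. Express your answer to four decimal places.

15.1144

Subinterval widths: 2.5, 1.5, 1.75, 0.25.
r(1.5) ≈ 1.8708, r(4) ≈ 2.4495, r(5.5) ≈ 2.7386, r(7.25) ≈ 3.0414, r(7.5) ≈ 3.0822.
On each subinterval the trapezoid contributes (Δt_i/2)·[r(t_{i-1}) + r(t_i)].
Sum ≈ 15.1144.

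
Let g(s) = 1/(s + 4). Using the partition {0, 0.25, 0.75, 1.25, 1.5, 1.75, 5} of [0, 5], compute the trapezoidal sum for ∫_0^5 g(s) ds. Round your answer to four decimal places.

0.8265

Subinterval widths: 0.25, 0.5, 0.5, 0.25, 0.25, 3.25.
g(0) = 0.25, g(0.25) = 4/17, g(0.75) = 4/19, g(1.25) = 4/21, g(1.5) = 2/11, g(1.75) = 4/23, g(5) = 1/9.
On each subinterval the trapezoid contributes (Δs_i/2)·[g(s_{i-1}) + g(s_i)].
Sum ≈ 0.8265.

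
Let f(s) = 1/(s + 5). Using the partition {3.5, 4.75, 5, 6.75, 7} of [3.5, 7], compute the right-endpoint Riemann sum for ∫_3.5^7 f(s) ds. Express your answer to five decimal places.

0.32297

Subinterval widths: 1.25, 0.25, 1.75, 0.25.
Right endpoints: 4.75, 5, 6.75, 7.
f(4.75) = 4/39, f(5) = 0.1, f(6.75) = 4/47, f(7) = 1/12.
Sum = Σ Δs_i · f(s_i).
Sum ≈ 0.32297.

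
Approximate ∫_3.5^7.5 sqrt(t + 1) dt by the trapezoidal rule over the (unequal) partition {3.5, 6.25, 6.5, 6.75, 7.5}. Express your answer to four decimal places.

10.1256

Subinterval widths: 2.75, 0.25, 0.25, 0.75.
f(3.5) ≈ 2.1213, f(6.25) ≈ 2.6926, f(6.5) ≈ 2.7386, f(6.75) ≈ 2.7839, f(7.5) ≈ 2.9155.
On each subinterval the trapezoid contributes (Δt_i/2)·[f(t_{i-1}) + f(t_i)].
Sum ≈ 10.1256.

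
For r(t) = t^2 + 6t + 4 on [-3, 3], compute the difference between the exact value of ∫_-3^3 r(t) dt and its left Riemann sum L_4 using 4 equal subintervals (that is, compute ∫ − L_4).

24.75

Exact integral: ∫_-3^3 r(t) dt = 42.
L_4 = 17.25.
Error = 42 − 17.25 = 24.75.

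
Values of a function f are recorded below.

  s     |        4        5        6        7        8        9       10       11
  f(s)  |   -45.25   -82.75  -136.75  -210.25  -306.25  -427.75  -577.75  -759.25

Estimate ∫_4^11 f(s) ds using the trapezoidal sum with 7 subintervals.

Δs = 1.
T_7 = (1/2)·[(-45.25) + 2·(-82.75) + 2·(-136.75) + 2·(-210.25) + 2·(-306.25) + 2·(-427.75) + 2·(-577.75) + (-759.25)] = -2143.75.

-2143.75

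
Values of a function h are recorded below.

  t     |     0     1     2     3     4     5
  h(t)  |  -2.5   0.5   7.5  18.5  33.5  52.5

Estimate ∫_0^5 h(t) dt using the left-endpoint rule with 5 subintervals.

Δt = 1.
Sum = 1·[(-2.5) + 0.5 + 7.5 + 18.5 + 33.5] = 57.5.

57.5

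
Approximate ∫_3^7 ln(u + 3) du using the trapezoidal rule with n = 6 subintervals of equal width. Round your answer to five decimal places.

Δu = (7 − 3)/6 = 2/3.
f(3) ≈ 1.79176, f(11/3) ≈ 1.89712, f(13/3) ≈ 1.99243, f(5) ≈ 2.07944, f(17/3) ≈ 2.15948, f(19/3) ≈ 2.23359, f(7) ≈ 2.30259.
T_6 = (Δu/2)·[f(u_0) + 2f(u_1) + ... + 2f(u_{5}) + f(u_6)].
Sum ≈ 8.27283.

8.27283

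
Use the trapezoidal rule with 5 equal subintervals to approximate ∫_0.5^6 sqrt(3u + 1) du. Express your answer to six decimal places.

Δu = (6 − 0.5)/5 = 1.1.
f(0.5) ≈ 1.581139, f(1.6) ≈ 2.408319, f(2.7) ≈ 3.016621, f(3.8) ≈ 3.521363, f(4.9) ≈ 3.962323, f(6) ≈ 4.358899.
T_5 = (Δu/2)·[f(u_0) + 2f(u_1) + ... + 2f(u_{4}) + f(u_5)].
Sum ≈ 17.466509.

17.466509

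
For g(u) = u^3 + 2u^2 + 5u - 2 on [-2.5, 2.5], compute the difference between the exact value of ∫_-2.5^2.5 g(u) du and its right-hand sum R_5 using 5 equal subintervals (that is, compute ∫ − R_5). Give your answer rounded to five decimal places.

Exact integral: ∫_-2.5^2.5 g(u) du ≈ 10.8333333.
R_5 = 40.625.
Error ≈ 10.8333333 − 40.625 ≈ -29.79167.

-29.79167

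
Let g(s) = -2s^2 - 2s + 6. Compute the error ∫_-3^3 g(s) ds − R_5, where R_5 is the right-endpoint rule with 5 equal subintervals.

10.08

Exact integral: ∫_-3^3 g(s) ds = 0.
R_5 = -10.08.
Error = 0 − (-10.08) = 10.08.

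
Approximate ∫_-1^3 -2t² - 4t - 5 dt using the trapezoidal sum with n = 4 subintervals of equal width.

Δt = (3 − (-1))/4 = 1.
f(-1) = -3, f(0) = -5, f(1) = -11, f(2) = -21, f(3) = -35.
T_4 = (Δt/2)·[f(t_0) + 2f(t_1) + 2f(t_2) + 2f(t_3) + f(t_4)].
Sum = -56.

-56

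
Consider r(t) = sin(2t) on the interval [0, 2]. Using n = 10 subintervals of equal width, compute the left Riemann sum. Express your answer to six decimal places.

Δt = (2 − 0)/10 = 0.2.
Left endpoints: 0, 0.2, 0.4, 0.6, 0.8, 1, 1.2, 1.4, 1.6, 1.8.
r(0) ≈ 0.000000, r(0.2) ≈ 0.389418, r(0.4) ≈ 0.717356, r(0.6) ≈ 0.932039, r(0.8) ≈ 0.999574, r(1) ≈ 0.909297, r(1.2) ≈ 0.675463, r(1.4) ≈ 0.334988, r(1.6) ≈ -0.058374, r(1.8) ≈ -0.442520.
Sum = Δt · [r(0) + r(0.2) + r(0.4) + ...].
Sum ≈ 0.891448.

0.891448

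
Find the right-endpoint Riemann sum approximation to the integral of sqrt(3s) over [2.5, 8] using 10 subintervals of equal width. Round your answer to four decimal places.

Δs = (8 − 2.5)/10 = 0.55.
Right endpoints: 3.05, 3.6, 4.15, 4.7, 5.25, 5.8, 6.35, 6.9, 7.45, 8.
f(3.05) ≈ 3.0249, f(3.6) ≈ 3.2863, f(4.15) ≈ 3.5285, f(4.7) ≈ 3.7550, f(5.25) ≈ 3.9686, f(5.8) ≈ 4.1713, f(6.35) ≈ 4.3646, f(6.9) ≈ 4.5497, f(7.45) ≈ 4.7276, f(8) ≈ 4.8990.
Sum = Δs · [f(3.05) + f(3.6) + f(4.15) + ...].
Sum ≈ 22.1516.

22.1516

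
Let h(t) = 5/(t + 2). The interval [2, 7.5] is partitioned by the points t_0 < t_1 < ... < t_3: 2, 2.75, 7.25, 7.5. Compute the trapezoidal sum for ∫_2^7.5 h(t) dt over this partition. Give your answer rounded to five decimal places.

Subinterval widths: 0.75, 4.5, 0.25.
h(2) = 1.25, h(2.75) = 20/19, h(7.25) = 20/37, h(7.5) = 10/19.
On each subinterval the trapezoid contributes (Δt_i/2)·[h(t_{i-1}) + h(t_i)].
Sum ≈ 4.58148.

4.58148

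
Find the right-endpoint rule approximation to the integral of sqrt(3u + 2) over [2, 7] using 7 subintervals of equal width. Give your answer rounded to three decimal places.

20.177

Δu = (7 − 2)/7 = 5/7.
Right endpoints: 19/7, 24/7, 29/7, 34/7, 39/7, 44/7, 7.
f(19/7) ≈ 3.185, f(24/7) ≈ 3.505, f(29/7) ≈ 3.798, f(34/7) ≈ 4.071, f(39/7) ≈ 4.326, f(44/7) ≈ 4.567, f(7) ≈ 4.796.
Sum = Δu · [f(19/7) + f(24/7) + f(29/7) + ...].
Sum ≈ 20.177.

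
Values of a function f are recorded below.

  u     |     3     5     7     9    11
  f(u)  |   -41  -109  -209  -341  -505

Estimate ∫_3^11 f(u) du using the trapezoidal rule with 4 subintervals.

Δu = 2.
T_4 = (2/2)·[(-41) + 2·(-109) + 2·(-209) + 2·(-341) + (-505)] = -1864.

-1864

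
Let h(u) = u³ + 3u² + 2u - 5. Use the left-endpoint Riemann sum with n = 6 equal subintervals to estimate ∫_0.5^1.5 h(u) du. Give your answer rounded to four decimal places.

0.5903

Δu = (1.5 − 0.5)/6 = 1/6.
Left endpoints: 0.5, 2/3, 5/6, 1, 7/6, 4/3.
h(0.5) = -3.125, h(2/3) = -55/27, h(5/6) = -145/216, h(1) = 1, h(7/6) = 649/216, h(4/3) = 145/27.
Sum = Δu · [h(0.5) + h(2/3) + h(5/6) + ...].
Sum ≈ 0.5903.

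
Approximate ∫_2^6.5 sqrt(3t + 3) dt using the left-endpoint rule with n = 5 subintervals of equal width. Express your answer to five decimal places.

16.92017

Δt = (6.5 − 2)/5 = 0.9.
Left endpoints: 2, 2.9, 3.8, 4.7, 5.6.
f(2) ≈ 3.00000, f(2.9) ≈ 3.42053, f(3.8) ≈ 3.79473, f(4.7) ≈ 4.13521, f(5.6) ≈ 4.44972.
Sum = Δt · [f(2) + f(2.9) + f(3.8) + f(4.7) + f(5.6)].
Sum ≈ 16.92017.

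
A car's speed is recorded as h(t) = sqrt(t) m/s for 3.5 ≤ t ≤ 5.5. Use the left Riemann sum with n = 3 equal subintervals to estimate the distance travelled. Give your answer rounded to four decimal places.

4.0737

Δt = (5.5 − 3.5)/3 = 2/3.
Left endpoints: 3.5, 25/6, 29/6.
h(3.5) ≈ 1.8708, h(25/6) ≈ 2.0412, h(29/6) ≈ 2.1985.
Sum = Δt · [h(3.5) + h(25/6) + h(29/6)].
Sum ≈ 4.0737.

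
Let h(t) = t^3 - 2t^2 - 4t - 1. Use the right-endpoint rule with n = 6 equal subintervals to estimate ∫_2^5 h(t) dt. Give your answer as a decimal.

46.0625

Δt = (5 − 2)/6 = 0.5.
Right endpoints: 2.5, 3, 3.5, 4, 4.5, 5.
h(2.5) = -7.875, h(3) = -4, h(3.5) = 3.375, h(4) = 15, h(4.5) = 31.625, h(5) = 54.
Sum = Δt · [h(2.5) + h(3) + h(3.5) + ...].
Sum = 46.0625.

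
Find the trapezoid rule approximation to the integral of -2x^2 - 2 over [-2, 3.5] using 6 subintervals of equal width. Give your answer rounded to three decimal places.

Δx = (3.5 − (-2))/6 = 11/12.
f(-2) = -10, f(-13/12) = -313/72, f(-1/6) = -37/18, f(0.75) = -3.125, f(5/3) = -68/9, f(31/12) = -1105/72, f(3.5) = -26.5.
T_6 = (Δx/2)·[f(x_0) + 2f(x_1) + ... + 2f(x_{5}) + f(x_6)].
Sum ≈ -46.457.

-46.457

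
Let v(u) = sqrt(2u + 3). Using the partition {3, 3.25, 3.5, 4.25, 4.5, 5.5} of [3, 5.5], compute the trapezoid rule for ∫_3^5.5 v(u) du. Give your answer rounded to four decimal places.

Subinterval widths: 0.25, 0.25, 0.75, 0.25, 1.
v(3) ≈ 3.0000, v(3.25) ≈ 3.0822, v(3.5) ≈ 3.1623, v(4.25) ≈ 3.3912, v(4.5) ≈ 3.4641, v(5.5) ≈ 3.7417.
On each subinterval the trapezoid contributes (Δu_i/2)·[v(u_{i-1}) + v(u_i)].
Sum ≈ 8.4582.

8.4582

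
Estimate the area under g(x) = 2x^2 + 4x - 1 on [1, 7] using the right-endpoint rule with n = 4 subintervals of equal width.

Δx = (7 − 1)/4 = 1.5.
Right endpoints: 2.5, 4, 5.5, 7.
g(2.5) = 21.5, g(4) = 47, g(5.5) = 81.5, g(7) = 125.
Sum = Δx · [g(2.5) + g(4) + g(5.5) + g(7)].
Sum = 412.5.

412.5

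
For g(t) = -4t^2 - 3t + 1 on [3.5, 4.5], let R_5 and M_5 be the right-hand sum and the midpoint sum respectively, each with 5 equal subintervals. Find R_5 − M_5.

R_5 = -78.86.
M_5 = -75.32.
R_5 − M_5 = -3.54.

-3.54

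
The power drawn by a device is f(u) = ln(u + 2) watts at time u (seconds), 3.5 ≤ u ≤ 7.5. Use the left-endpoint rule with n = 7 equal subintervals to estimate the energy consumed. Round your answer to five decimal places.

Δu = (7.5 − 3.5)/7 = 4/7.
Left endpoints: 3.5, 57/14, 65/14, 73/14, 81/14, 89/14, 97/14.
f(3.5) ≈ 1.70475, f(57/14) ≈ 1.80359, f(65/14) ≈ 1.89354, f(73/14) ≈ 1.97606, f(81/14) ≈ 2.05229, f(89/14) ≈ 2.12312, f(97/14) ≈ 2.18926.
Sum = Δu · [f(3.5) + f(57/14) + f(65/14) + ...].
Sum ≈ 7.85292.

7.85292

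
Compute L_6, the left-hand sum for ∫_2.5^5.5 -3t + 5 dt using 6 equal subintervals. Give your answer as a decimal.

Δt = (5.5 − 2.5)/6 = 0.5.
Left endpoints: 2.5, 3, 3.5, 4, 4.5, 5.
f(2.5) = -2.5, f(3) = -4, f(3.5) = -5.5, f(4) = -7, f(4.5) = -8.5, f(5) = -10.
Sum = Δt · [f(2.5) + f(3) + f(3.5) + ...].
Sum = -18.75.

-18.75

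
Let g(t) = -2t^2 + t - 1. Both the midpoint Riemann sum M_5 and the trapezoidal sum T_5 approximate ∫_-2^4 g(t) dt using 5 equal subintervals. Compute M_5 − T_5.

4.32

M_5 = -46.56.
T_5 = -50.88.
M_5 − T_5 = 4.32.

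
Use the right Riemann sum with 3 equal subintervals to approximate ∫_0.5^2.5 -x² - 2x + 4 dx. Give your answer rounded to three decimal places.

Δx = (2.5 − 0.5)/3 = 2/3.
Right endpoints: 7/6, 11/6, 2.5.
f(7/6) = 11/36, f(11/6) = -109/36, f(2.5) = -7.25.
Sum = Δx · [f(7/6) + f(11/6) + f(2.5)].
Sum ≈ -6.648.

-6.648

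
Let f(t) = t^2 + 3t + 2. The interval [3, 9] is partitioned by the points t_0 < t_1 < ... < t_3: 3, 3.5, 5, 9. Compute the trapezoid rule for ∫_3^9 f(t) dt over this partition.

365.25

Subinterval widths: 0.5, 1.5, 4.
f(3) = 20, f(3.5) = 24.75, f(5) = 42, f(9) = 110.
On each subinterval the trapezoid contributes (Δt_i/2)·[f(t_{i-1}) + f(t_i)].
Sum = 365.25.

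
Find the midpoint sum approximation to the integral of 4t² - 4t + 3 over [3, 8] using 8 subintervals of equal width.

551.015625

Δt = (8 − 3)/8 = 0.625.
Midpoints: 3.3125, 3.9375, 4.5625, 5.1875, 5.8125, 6.4375, 7.0625, 7.6875.
f(3.3125) = 33.640625, f(3.9375) = 49.265625, f(4.5625) = 68.015625, f(5.1875) = 89.890625, f(5.8125) = 114.890625, f(6.4375) = 143.015625, f(7.0625) = 174.265625, f(7.6875) = 208.640625.
Sum = Δt · [f(3.3125) + f(3.9375) + f(4.5625) + ...].
Sum = 551.015625.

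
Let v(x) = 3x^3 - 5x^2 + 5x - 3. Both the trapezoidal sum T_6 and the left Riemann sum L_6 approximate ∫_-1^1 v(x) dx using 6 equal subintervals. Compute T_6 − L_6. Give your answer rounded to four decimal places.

2.6667

T_6 ≈ -9.518519.
L_6 ≈ -12.185185.
T_6 − L_6 ≈ 2.6667.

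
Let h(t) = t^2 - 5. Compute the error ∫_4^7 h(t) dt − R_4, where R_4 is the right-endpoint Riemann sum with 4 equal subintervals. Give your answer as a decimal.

-12.65625

Exact integral: ∫_4^7 h(t) dt = 78.
R_4 = 90.65625.
Error = 78 − 90.65625 = -12.65625.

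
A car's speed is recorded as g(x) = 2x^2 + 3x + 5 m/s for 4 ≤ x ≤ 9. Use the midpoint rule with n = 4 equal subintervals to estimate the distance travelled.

Δx = (9 − 4)/4 = 1.25.
Midpoints: 4.625, 5.875, 7.125, 8.375.
g(4.625) = 61.65625, g(5.875) = 91.65625, g(7.125) = 127.90625, g(8.375) = 170.40625.
Sum = Δx · [g(4.625) + g(5.875) + g(7.125) + g(8.375)].
Sum = 564.53125.

564.53125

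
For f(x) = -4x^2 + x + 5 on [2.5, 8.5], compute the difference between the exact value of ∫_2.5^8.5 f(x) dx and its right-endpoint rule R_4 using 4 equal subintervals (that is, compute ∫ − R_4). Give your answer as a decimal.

Exact integral: ∫_2.5^8.5 f(x) dx = -735.
R_4 = -937.5.
Error = -735 − (-937.5) = 202.5.

202.5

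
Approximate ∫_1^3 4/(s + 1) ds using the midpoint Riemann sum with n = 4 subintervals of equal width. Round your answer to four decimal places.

2.7649

Δs = (3 − 1)/4 = 0.5.
Midpoints: 1.25, 1.75, 2.25, 2.75.
f(1.25) = 16/9, f(1.75) = 16/11, f(2.25) = 16/13, f(2.75) = 16/15.
Sum = Δs · [f(1.25) + f(1.75) + f(2.25) + f(2.75)].
Sum ≈ 2.7649.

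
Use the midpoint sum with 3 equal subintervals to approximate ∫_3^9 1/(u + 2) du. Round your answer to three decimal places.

0.783

Δu = (9 − 3)/3 = 2.
Midpoints: 4, 6, 8.
f(4) = 1/6, f(6) = 0.125, f(8) = 0.1.
Sum = Δu · [f(4) + f(6) + f(8)].
Sum ≈ 0.783.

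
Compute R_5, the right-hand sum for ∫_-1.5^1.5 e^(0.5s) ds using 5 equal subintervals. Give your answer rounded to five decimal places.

Δs = (1.5 − (-1.5))/5 = 0.6.
Right endpoints: -0.9, -0.3, 0.3, 0.9, 1.5.
f(-0.9) ≈ 0.63763, f(-0.3) ≈ 0.86071, f(0.3) ≈ 1.16183, f(0.9) ≈ 1.56831, f(1.5) ≈ 2.11700.
Sum = Δs · [f(-0.9) + f(-0.3) + f(0.3) + f(0.9) + f(1.5)].
Sum ≈ 3.80729.

3.80729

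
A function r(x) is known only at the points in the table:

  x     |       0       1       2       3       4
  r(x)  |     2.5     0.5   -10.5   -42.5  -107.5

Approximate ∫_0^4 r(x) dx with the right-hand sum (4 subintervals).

Δx = 1.
Sum = 1·[0.5 + (-10.5) + (-42.5) + (-107.5)] = -160.

-160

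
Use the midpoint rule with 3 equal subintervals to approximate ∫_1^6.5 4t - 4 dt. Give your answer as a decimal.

60.5

Δt = (6.5 − 1)/3 = 11/6.
Midpoints: 23/12, 3.75, 67/12.
f(23/12) = 11/3, f(3.75) = 11, f(67/12) = 55/3.
Sum = Δt · [f(23/12) + f(3.75) + f(67/12)].
Sum = 60.5.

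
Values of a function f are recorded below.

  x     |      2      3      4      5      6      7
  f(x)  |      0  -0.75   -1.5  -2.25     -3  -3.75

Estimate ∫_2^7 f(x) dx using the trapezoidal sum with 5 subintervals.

-9.375

Δx = 1.
T_5 = (1/2)·[0 + 2·(-0.75) + 2·(-1.5) + 2·(-2.25) + 2·(-3) + (-3.75)] = -9.375.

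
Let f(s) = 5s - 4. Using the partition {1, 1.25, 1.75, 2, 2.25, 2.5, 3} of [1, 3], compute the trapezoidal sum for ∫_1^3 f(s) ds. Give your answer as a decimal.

Subinterval widths: 0.25, 0.5, 0.25, 0.25, 0.25, 0.5.
f(1) = 1, f(1.25) = 2.25, f(1.75) = 4.75, f(2) = 6, f(2.25) = 7.25, f(2.5) = 8.5, f(3) = 11.
On each subinterval the trapezoid contributes (Δs_i/2)·[f(s_{i-1}) + f(s_i)].
Sum = 12.

12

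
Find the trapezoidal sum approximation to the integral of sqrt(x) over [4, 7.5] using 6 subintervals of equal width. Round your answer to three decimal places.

Δx = (7.5 − 4)/6 = 7/12.
f(4) ≈ 2.000, f(55/12) ≈ 2.141, f(31/6) ≈ 2.273, f(5.75) ≈ 2.398, f(19/3) ≈ 2.517, f(83/12) ≈ 2.630, f(7.5) ≈ 2.739.
T_6 = (Δx/2)·[f(x_0) + 2f(x_1) + ... + 2f(x_{5}) + f(x_6)].
Sum ≈ 8.358.

8.358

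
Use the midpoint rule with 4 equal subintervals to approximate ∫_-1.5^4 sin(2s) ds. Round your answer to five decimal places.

-0.59190

Δs = (4 − (-1.5))/4 = 1.375.
Midpoints: -0.8125, 0.5625, 1.9375, 3.3125.
f(-0.8125) ≈ -0.99853, f(0.5625) ≈ 0.90227, f(1.9375) ≈ -0.66940, f(3.3125) ≈ 0.33520.
Sum = Δs · [f(-0.8125) + f(0.5625) + f(1.9375) + f(3.3125)].
Sum ≈ -0.59190.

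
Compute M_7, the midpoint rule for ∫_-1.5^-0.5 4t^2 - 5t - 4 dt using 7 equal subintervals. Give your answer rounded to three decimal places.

Δt = (-0.5 − (-1.5))/7 = 1/7.
Midpoints: -10/7, -9/7, -8/7, -1, -6/7, -5/7, -4/7.
f(-10/7) = 554/49, f(-9/7) = 443/49, f(-8/7) = 340/49, f(-1) = 5, f(-6/7) = 158/49, f(-5/7) = 79/49, f(-4/7) = 8/49.
Sum = Δt · [f(-10/7) + f(-9/7) + f(-8/7) + ...].
Sum ≈ 5.327.

5.327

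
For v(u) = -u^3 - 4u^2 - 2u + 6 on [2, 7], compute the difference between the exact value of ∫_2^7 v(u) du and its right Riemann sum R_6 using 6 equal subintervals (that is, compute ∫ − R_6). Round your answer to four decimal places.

Exact integral: ∫_2^7 v(u) du ≈ -1057.916667.
R_6 ≈ -1286.793981.
Error ≈ -1057.916667 − (-1286.793981) ≈ 228.8773.

228.8773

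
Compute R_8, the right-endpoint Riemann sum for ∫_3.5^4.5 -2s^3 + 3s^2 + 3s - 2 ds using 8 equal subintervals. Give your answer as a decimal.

-76.1484375

Δs = (4.5 − 3.5)/8 = 0.125.
Right endpoints: 3.625, 3.75, 3.875, 4, 4.125, 4.25, 4.375, 4.5.
f(3.625) = -46.97265625, f(3.75) = -54.03125, f(3.875) = -61.69921875, f(4) = -70, f(4.125) = -78.95703125, f(4.25) = -88.59375, f(4.375) = -98.93359375, f(4.5) = -110.
Sum = Δs · [f(3.625) + f(3.75) + f(3.875) + ...].
Sum = -76.1484375.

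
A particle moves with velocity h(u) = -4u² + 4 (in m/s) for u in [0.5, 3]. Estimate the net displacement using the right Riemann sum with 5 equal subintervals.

Δu = (3 − 0.5)/5 = 0.5.
Right endpoints: 1, 1.5, 2, 2.5, 3.
h(1) = 0, h(1.5) = -5, h(2) = -12, h(2.5) = -21, h(3) = -32.
Sum = Δu · [h(1) + h(1.5) + h(2) + h(2.5) + h(3)].
Sum = -35.

-35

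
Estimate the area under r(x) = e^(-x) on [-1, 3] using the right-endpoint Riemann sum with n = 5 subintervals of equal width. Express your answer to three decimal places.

Δx = (3 − (-1))/5 = 0.8.
Right endpoints: -0.2, 0.6, 1.4, 2.2, 3.
r(-0.2) ≈ 1.221, r(0.6) ≈ 0.549, r(1.4) ≈ 0.247, r(2.2) ≈ 0.111, r(3) ≈ 0.050.
Sum = Δx · [r(-0.2) + r(0.6) + r(1.4) + r(2.2) + r(3)].
Sum ≈ 1.742.

1.742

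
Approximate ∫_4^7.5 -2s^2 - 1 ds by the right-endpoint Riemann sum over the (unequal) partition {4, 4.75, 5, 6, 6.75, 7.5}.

-274.5625

Subinterval widths: 0.75, 0.25, 1, 0.75, 0.75.
Right endpoints: 4.75, 5, 6, 6.75, 7.5.
f(4.75) = -46.125, f(5) = -51, f(6) = -73, f(6.75) = -92.125, f(7.5) = -113.5.
Sum = Σ Δs_i · f(s_i).
Sum = -274.5625.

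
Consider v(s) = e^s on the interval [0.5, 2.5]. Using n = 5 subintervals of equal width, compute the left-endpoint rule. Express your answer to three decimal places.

Δs = (2.5 − 0.5)/5 = 0.4.
Left endpoints: 0.5, 0.9, 1.3, 1.7, 2.1.
v(0.5) ≈ 1.649, v(0.9) ≈ 2.460, v(1.3) ≈ 3.669, v(1.7) ≈ 5.474, v(2.1) ≈ 8.166.
Sum = Δs · [v(0.5) + v(0.9) + v(1.3) + v(1.7) + v(2.1)].
Sum ≈ 8.567.

8.567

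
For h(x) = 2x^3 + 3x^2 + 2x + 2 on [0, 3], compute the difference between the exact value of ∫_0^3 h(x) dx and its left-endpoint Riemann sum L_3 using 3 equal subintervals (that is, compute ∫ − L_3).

Exact integral: ∫_0^3 h(x) dx = 82.5.
L_3 = 45.
Error = 82.5 − 45 = 37.5.

37.5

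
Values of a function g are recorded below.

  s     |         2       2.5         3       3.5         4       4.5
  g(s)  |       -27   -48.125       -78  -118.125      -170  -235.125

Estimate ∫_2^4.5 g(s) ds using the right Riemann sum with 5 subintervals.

Δs = 0.5.
Sum = 0.5·[(-48.125) + (-78) + (-118.125) + (-170) + (-235.125)] = -324.6875.

-324.6875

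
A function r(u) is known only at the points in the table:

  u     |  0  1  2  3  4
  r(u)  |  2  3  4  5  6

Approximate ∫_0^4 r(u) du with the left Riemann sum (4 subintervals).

Δu = 1.
Sum = 1·[2 + 3 + 4 + 5] = 14.

14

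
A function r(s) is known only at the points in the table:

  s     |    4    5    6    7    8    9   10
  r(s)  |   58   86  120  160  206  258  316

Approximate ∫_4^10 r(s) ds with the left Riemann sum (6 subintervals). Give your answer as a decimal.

Δs = 1.
Sum = 1·[58 + 86 + 120 + 160 + 206 + 258] = 888.

888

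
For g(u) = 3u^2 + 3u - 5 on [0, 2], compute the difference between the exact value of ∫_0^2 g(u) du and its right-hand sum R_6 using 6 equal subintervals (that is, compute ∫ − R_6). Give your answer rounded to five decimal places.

Exact integral: ∫_0^2 g(u) du = 4.
R_6 ≈ 7.1111111.
Error ≈ 4 − 7.1111111 ≈ -3.11111.

-3.11111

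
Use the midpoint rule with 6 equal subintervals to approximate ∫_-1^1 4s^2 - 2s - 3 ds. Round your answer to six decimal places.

Δs = (1 − (-1))/6 = 1/3.
Midpoints: -5/6, -0.5, -1/6, 1/6, 0.5, 5/6.
f(-5/6) = 13/9, f(-0.5) = -1, f(-1/6) = -23/9, f(1/6) = -29/9, f(0.5) = -3, f(5/6) = -17/9.
Sum = Δs · [f(-5/6) + f(-0.5) + f(-1/6) + ...].
Sum ≈ -3.407407.

-3.407407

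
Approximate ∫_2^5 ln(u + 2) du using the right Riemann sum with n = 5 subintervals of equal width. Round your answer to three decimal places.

5.241

Δu = (5 − 2)/5 = 0.6.
Right endpoints: 2.6, 3.2, 3.8, 4.4, 5.
f(2.6) ≈ 1.526, f(3.2) ≈ 1.649, f(3.8) ≈ 1.758, f(4.4) ≈ 1.856, f(5) ≈ 1.946.
Sum = Δu · [f(2.6) + f(3.2) + f(3.8) + f(4.4) + f(5)].
Sum ≈ 5.241.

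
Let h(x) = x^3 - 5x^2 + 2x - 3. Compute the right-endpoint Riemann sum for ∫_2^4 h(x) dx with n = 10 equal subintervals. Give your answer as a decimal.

-27.28

Δx = (4 − 2)/10 = 0.2.
Right endpoints: 2.2, 2.4, 2.6, 2.8, 3, 3.2, 3.4, 3.6, 3.8, 4.
h(2.2) = -12.152, h(2.4) = -13.176, h(2.6) = -14.024, h(2.8) = -14.648, h(3) = -15, h(3.2) = -15.032, h(3.4) = -14.696, h(3.6) = -13.944, h(3.8) = -12.728, h(4) = -11.
Sum = Δx · [h(2.2) + h(2.4) + h(2.6) + ...].
Sum = -27.28.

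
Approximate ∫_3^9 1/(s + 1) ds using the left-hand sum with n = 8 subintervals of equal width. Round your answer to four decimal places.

0.9750

Δs = (9 − 3)/8 = 0.75.
Left endpoints: 3, 3.75, 4.5, 5.25, 6, 6.75, 7.5, 8.25.
f(3) = 0.25, f(3.75) = 4/19, f(4.5) = 2/11, f(5.25) = 0.16, f(6) = 1/7, f(6.75) = 4/31, f(7.5) = 2/17, f(8.25) = 4/37.
Sum = Δs · [f(3) + f(3.75) + f(4.5) + ...].
Sum ≈ 0.9750.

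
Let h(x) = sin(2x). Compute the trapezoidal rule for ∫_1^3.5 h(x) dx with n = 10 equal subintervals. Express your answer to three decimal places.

-0.573

Δx = (3.5 − 1)/10 = 0.25.
h(1) ≈ 0.909, h(1.25) ≈ 0.598, h(1.5) ≈ 0.141, h(1.75) ≈ -0.351, h(2) ≈ -0.757, h(2.25) ≈ -0.978, h(2.5) ≈ -0.959, h(2.75) ≈ -0.706, h(3) ≈ -0.279, h(3.25) ≈ 0.215, h(3.5) ≈ 0.657.
T_10 = (Δx/2)·[h(x_0) + 2h(x_1) + ... + 2h(x_{9}) + h(x_10)].
Sum ≈ -0.573.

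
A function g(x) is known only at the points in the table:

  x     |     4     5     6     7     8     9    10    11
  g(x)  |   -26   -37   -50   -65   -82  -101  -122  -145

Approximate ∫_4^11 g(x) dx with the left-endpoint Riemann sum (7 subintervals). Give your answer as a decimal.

-483

Δx = 1.
Sum = 1·[(-26) + (-37) + (-50) + (-65) + (-82) + (-101) + (-122)] = -483.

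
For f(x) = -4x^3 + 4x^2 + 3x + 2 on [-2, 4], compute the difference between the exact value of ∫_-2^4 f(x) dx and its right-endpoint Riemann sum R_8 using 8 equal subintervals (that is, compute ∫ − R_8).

Exact integral: ∫_-2^4 f(x) dx = -114.
R_8 = -201.75.
Error = -114 − (-201.75) = 87.75.

87.75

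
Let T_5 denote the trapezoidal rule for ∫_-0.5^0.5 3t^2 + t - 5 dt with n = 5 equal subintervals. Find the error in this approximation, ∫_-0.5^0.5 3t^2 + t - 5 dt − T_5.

-0.02

Exact integral: ∫_-0.5^0.5 f(t) dt = -4.75.
T_5 = -4.73.
Error = -4.75 − (-4.73) = -0.02.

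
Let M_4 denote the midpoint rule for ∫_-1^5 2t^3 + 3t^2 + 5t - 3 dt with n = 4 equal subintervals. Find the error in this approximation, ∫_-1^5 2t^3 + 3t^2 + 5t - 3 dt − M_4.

Exact integral: ∫_-1^5 f(t) dt = 480.
M_4 = 463.125.
Error = 480 − 463.125 = 16.875.

16.875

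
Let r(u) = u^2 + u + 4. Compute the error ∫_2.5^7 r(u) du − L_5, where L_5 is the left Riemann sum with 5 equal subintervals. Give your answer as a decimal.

20.655

Exact integral: ∫_2.5^7 r(u) du = 148.5.
L_5 = 127.845.
Error = 148.5 − 127.845 = 20.655.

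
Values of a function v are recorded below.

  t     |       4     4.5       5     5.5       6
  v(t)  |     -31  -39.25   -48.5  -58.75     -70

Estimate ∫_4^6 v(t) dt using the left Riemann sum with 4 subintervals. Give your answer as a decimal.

-88.75

Δt = 0.5.
Sum = 0.5·[(-31) + (-39.25) + (-48.5) + (-58.75)] = -88.75.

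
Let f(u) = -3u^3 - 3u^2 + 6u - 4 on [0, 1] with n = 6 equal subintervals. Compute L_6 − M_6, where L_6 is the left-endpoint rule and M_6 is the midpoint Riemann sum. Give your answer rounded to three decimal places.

-0.052

L_6 ≈ -2.78472.
M_6 ≈ -2.73264.
L_6 − M_6 ≈ -0.052.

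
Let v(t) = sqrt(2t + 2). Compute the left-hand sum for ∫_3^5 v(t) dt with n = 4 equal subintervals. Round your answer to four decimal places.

6.1537

Δt = (5 − 3)/4 = 0.5.
Left endpoints: 3, 3.5, 4, 4.5.
v(3) ≈ 2.8284, v(3.5) ≈ 3.0000, v(4) ≈ 3.1623, v(4.5) ≈ 3.3166.
Sum = Δt · [v(3) + v(3.5) + v(4) + v(4.5)].
Sum ≈ 6.1537.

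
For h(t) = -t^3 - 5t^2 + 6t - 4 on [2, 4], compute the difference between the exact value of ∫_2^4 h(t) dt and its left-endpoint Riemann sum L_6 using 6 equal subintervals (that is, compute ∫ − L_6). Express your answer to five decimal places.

Exact integral: ∫_2^4 h(t) dt ≈ -125.3333333.
L_6 ≈ -108.5185185.
Error ≈ -125.3333333 − (-108.5185185) ≈ -16.81481.

-16.81481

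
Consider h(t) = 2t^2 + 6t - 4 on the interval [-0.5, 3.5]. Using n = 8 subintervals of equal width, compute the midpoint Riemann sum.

Δt = (3.5 − (-0.5))/8 = 0.5.
Midpoints: -0.25, 0.25, 0.75, 1.25, 1.75, 2.25, 2.75, 3.25.
h(-0.25) = -5.375, h(0.25) = -2.375, h(0.75) = 1.625, h(1.25) = 6.625, h(1.75) = 12.625, h(2.25) = 19.625, h(2.75) = 27.625, h(3.25) = 36.625.
Sum = Δt · [h(-0.25) + h(0.25) + h(0.75) + ...].
Sum = 48.5.

48.5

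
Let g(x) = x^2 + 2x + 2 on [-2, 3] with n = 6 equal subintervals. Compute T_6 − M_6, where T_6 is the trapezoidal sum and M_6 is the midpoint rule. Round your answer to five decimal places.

0.86806

T_6 ≈ 27.2453704.
M_6 ≈ 26.3773148.
T_6 − M_6 ≈ 0.86806.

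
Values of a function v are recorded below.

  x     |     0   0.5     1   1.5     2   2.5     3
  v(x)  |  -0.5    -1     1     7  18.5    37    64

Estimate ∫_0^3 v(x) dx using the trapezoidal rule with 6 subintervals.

Δx = 0.5.
T_6 = (0.5/2)·[(-0.5) + 2·(-1) + 2·1 + 2·7 + 2·18.5 + 2·37 + 64] = 47.125.

47.125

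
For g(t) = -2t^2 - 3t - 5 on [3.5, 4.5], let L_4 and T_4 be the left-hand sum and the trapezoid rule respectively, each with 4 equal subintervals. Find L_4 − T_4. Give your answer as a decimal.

L_4 = -46.8125.
T_4 = -49.1875.
L_4 − T_4 = 2.375.

2.375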